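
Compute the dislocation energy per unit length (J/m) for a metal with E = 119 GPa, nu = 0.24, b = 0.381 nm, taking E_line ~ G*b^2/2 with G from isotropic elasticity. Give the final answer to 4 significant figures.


Step 1: G = E / (2*(1+nu))
G = 119 / (2*(1+0.24)) = 47.9839 GPa = 4.79839e+10 Pa
Step 2: E_line = G*b^2/2
b = 0.381 nm = 3.81e-10 m
E_line = 0.5 * 4.79839e+10 * (3.81e-10)^2 = 3.483e-09 J/m


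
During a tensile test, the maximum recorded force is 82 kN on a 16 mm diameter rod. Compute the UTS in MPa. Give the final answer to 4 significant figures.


A0 = pi*(d/2)^2 = pi*(16/2)^2 = 201.062 mm^2
UTS = F_max / A0 = 82*1000 / 201.062
UTS = 407.8 MPa


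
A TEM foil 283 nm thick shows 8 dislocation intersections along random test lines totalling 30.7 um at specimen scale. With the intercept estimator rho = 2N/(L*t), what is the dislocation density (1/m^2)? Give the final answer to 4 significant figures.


rho = 2N / (L * t)
L = 30.7 um = 3.07e-05 m, t = 283 nm = 2.83e-07 m
rho = 2 * 8 / (3.07e-05 * 2.83e-07)
rho = 1.842e+12 1/m^2


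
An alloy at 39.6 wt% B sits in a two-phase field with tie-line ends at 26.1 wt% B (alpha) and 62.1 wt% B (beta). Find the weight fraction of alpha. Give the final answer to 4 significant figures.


f_alpha = (C_beta - C0) / (C_beta - C_alpha)
f_alpha = (62.1 - 39.6) / (62.1 - 26.1)
f_alpha = 0.625


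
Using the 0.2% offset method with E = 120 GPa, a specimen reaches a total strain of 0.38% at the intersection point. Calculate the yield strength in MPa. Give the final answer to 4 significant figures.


Offset strain = 0.002
Elastic strain at yield = total_strain - offset = 3.8e-03 - 0.002 = 1.8e-03
sigma_y = E * elastic_strain = 120000 * 1.8e-03
sigma_y = 216 MPa


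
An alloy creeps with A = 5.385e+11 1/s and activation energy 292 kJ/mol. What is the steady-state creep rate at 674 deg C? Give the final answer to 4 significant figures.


rate = A * exp(-Q / (R*T))
T = 674 + 273.15 = 947.15 K
rate = 5.385e+11 * exp(-292e3 / (8.314 * 947.15))
rate = 4.237e-05 1/s


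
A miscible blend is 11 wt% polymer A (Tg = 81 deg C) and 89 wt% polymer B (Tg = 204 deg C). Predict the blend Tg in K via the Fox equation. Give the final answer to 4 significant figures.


1/Tg = w1/Tg1 + w2/Tg2 (in Kelvin)
Tg1 = 354.15 K, Tg2 = 477.15 K
1/Tg = 0.11/354.15 + 0.89/477.15
Tg = 459.6 K


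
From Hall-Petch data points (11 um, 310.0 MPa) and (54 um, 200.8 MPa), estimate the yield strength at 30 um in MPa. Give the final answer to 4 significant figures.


sigma_y = sigma0 + k / sqrt(d)
1/sqrt(d1) = 1/sqrt(1.1e-05) = 301.511;  1/sqrt(d2) = 136.083
k = (sigma1 - sigma2) / (1/sqrt(d1) - 1/sqrt(d2)) = (310.0 - 200.8) / (301.511 - 136.083) = 0.660104 MPa*m^0.5
sigma0 = sigma1 - k/sqrt(d1) = 310.0 - 0.660104*301.511 = 110.971 MPa
sigma_y(d3) = 110.971 + 0.660104 / sqrt(3e-05) = 231.5 MPa


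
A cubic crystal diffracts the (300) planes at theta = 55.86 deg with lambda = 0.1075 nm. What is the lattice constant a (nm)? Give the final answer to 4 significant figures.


d = lambda / (2*sin(theta))
d = 0.1075 / (2*sin(55.86 deg))
d = 0.0649414 nm
a = d * sqrt(h^2+k^2+l^2) = 0.0649414 * sqrt(9)
a = 0.1948 nm


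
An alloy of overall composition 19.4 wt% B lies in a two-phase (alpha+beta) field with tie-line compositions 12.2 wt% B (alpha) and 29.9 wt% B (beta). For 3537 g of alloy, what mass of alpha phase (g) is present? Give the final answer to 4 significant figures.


f_alpha = (C_beta - C0) / (C_beta - C_alpha)
f_alpha = (29.9 - 19.4) / (29.9 - 12.2) = 0.59322
m_alpha = f_alpha * m_total = 0.59322 * 3537 = 2098 g


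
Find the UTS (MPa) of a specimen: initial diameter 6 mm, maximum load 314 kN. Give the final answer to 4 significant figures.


A0 = pi*(d/2)^2 = pi*(6/2)^2 = 28.2743 mm^2
UTS = F_max / A0 = 314*1000 / 28.2743
UTS = 11110 MPa


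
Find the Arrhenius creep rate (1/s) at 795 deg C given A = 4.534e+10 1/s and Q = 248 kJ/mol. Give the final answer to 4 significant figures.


rate = A * exp(-Q / (R*T))
T = 795 + 273.15 = 1068.15 K
rate = 4.534e+10 * exp(-248e3 / (8.314 * 1068.15))
rate = 0.03376 1/s


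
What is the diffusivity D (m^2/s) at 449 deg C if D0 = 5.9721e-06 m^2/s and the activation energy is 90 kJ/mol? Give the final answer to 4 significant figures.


D = D0 * exp(-Qd / (R*T))
T = 722.15 K
D = 5.9721e-06 * exp(-90e3 / (8.314 * 722.15))
D = 1.845e-12 m^2/s


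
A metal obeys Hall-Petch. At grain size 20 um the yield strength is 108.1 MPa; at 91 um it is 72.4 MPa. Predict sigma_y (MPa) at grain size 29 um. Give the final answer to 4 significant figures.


sigma_y = sigma0 + k / sqrt(d)
1/sqrt(d1) = 1/sqrt(2e-05) = 223.607;  1/sqrt(d2) = 104.828
k = (sigma1 - sigma2) / (1/sqrt(d1) - 1/sqrt(d2)) = (108.1 - 72.4) / (223.607 - 104.828) = 0.30056 MPa*m^0.5
sigma0 = sigma1 - k/sqrt(d1) = 108.1 - 0.30056*223.607 = 40.8928 MPa
sigma_y(d3) = 40.8928 + 0.30056 / sqrt(2.9e-05) = 96.71 MPa


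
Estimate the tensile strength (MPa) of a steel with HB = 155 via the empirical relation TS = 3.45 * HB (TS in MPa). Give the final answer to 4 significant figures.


TS (MPa) = 3.45 * HB
TS = 3.45 * 155
TS = 534.8 MPa


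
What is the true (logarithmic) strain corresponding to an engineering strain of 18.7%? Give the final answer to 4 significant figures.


epsilon_true = ln(1 + epsilon_eng)
epsilon_true = ln(1 + 0.187)
epsilon_true = 0.1714


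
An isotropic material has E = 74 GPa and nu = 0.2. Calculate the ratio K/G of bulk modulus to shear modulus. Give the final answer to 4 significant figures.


G = E / (2*(1+nu))
G = 74 / (2*(1+0.2)) = 30.8333 GPa
K = E / (3*(1-2*nu))
K = 74 / (3*(1-2*0.2)) = 41.1111 GPa
K/G = 41.1111 / 30.8333 = 1.333


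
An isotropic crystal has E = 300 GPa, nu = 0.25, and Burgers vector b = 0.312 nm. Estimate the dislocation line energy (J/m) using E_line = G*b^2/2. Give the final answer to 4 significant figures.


Step 1: G = E / (2*(1+nu))
G = 300 / (2*(1+0.25)) = 120 GPa = 1.2e+11 Pa
Step 2: E_line = G*b^2/2
b = 0.312 nm = 3.12e-10 m
E_line = 0.5 * 1.2e+11 * (3.12e-10)^2 = 5.841e-09 J/m


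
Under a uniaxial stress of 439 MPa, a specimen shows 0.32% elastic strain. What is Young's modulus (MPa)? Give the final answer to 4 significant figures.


E = sigma / epsilon
epsilon = 0.32% = 3.2e-03
E = 439 / 3.2e-03
E = 137200 MPa


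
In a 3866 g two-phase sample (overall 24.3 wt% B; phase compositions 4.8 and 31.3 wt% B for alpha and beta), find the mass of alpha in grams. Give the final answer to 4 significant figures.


f_alpha = (C_beta - C0) / (C_beta - C_alpha)
f_alpha = (31.3 - 24.3) / (31.3 - 4.8) = 0.264151
m_alpha = f_alpha * m_total = 0.264151 * 3866 = 1021 g


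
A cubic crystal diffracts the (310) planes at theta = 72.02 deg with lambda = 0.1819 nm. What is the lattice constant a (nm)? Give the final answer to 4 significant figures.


d = lambda / (2*sin(theta))
d = 0.1819 / (2*sin(72.02 deg))
d = 0.0956197 nm
a = d * sqrt(h^2+k^2+l^2) = 0.0956197 * sqrt(10)
a = 0.3024 nm


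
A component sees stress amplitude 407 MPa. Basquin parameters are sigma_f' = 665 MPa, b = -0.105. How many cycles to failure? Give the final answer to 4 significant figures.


sigma_a = sigma_f' * (2*Nf)^b
2*Nf = (sigma_a / sigma_f')^(1/b)
2*Nf = (407 / 665)^(1/-0.105)
2*Nf = 107.334
Nf = 53.67 cycles


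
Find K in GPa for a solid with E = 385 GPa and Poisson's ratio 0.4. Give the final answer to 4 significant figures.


K = E / (3*(1-2*nu))
K = 385 / (3*(1-2*0.4))
K = 641.7 GPa


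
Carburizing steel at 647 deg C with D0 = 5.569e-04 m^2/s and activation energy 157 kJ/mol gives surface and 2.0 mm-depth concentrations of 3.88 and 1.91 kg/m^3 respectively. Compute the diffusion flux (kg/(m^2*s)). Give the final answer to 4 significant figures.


Step 1: D = D0 * exp(-Qd/(R*T))
T = 647 + 273.15 = 920.15 K
D = 5.569e-04 * exp(-157e3 / (8.314 * 920.15)) = 6.80697e-13 m^2/s
Step 2: J = D * (C1 - C2) / dx
J = 6.80697e-13 * (3.88 - 1.91) / 2e-03
J = 6.705e-10 kg/(m^2*s)


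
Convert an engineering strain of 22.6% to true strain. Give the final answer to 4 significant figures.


epsilon_true = ln(1 + epsilon_eng)
epsilon_true = ln(1 + 0.226)
epsilon_true = 0.2038


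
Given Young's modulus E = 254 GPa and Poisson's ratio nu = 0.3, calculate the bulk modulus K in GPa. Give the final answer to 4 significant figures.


K = E / (3*(1-2*nu))
K = 254 / (3*(1-2*0.3))
K = 211.7 GPa


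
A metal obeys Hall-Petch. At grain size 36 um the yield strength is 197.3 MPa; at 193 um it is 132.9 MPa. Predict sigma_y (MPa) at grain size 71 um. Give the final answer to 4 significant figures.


sigma_y = sigma0 + k / sqrt(d)
1/sqrt(d1) = 1/sqrt(3.6e-05) = 166.667;  1/sqrt(d2) = 71.9816
k = (sigma1 - sigma2) / (1/sqrt(d1) - 1/sqrt(d2)) = (197.3 - 132.9) / (166.667 - 71.9816) = 0.680149 MPa*m^0.5
sigma0 = sigma1 - k/sqrt(d1) = 197.3 - 0.680149*166.667 = 83.9418 MPa
sigma_y(d3) = 83.9418 + 0.680149 / sqrt(7.1e-05) = 164.7 MPa


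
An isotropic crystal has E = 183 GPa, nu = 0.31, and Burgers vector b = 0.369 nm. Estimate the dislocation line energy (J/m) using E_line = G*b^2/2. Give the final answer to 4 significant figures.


Step 1: G = E / (2*(1+nu))
G = 183 / (2*(1+0.31)) = 69.8473 GPa = 6.98473e+10 Pa
Step 2: E_line = G*b^2/2
b = 0.369 nm = 3.69e-10 m
E_line = 0.5 * 6.98473e+10 * (3.69e-10)^2 = 4.755e-09 J/m


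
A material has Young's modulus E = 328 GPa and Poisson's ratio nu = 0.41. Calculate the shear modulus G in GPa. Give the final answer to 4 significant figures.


G = E / (2*(1+nu))
G = 328 / (2*(1+0.41))
G = 116.3 GPa


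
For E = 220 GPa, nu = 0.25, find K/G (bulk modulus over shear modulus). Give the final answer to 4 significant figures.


G = E / (2*(1+nu))
G = 220 / (2*(1+0.25)) = 88 GPa
K = E / (3*(1-2*nu))
K = 220 / (3*(1-2*0.25)) = 146.667 GPa
K/G = 146.667 / 88 = 1.667


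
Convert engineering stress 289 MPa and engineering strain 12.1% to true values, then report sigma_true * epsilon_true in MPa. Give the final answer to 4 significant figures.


sigma_true = sigma_eng * (1 + epsilon_eng)
sigma_true = 289 * (1 + 0.121) = 323.969 MPa
epsilon_true = ln(1 + epsilon_eng)
epsilon_true = ln(1 + 0.121) = 0.114221
sigma_true * epsilon_true = 323.969 * 0.114221 = 37 MPa


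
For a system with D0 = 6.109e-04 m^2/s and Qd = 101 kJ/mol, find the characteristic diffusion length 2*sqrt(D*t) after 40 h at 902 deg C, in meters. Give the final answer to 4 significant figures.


Step 1: D = D0 * exp(-Qd/(R*T))
T = 1175.15 K
D = 6.109e-04 * exp(-101e3 / (8.314 * 1175.15)) = 1.9789e-08 m^2/s
Step 2: L = 2*sqrt(D*t)
t = 40 h = 144000 s
L = 2*sqrt(1.9789e-08 * 144000) = 0.1068 m


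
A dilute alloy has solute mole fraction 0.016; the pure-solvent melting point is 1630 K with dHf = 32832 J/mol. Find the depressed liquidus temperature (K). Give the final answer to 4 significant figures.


dT = R*Tm^2*x / dHf
dT = 8.314 * 1630^2 * 0.016 / 32832
dT = 10.7648 K
T_new = 1630 - 10.7648 = 1619 K


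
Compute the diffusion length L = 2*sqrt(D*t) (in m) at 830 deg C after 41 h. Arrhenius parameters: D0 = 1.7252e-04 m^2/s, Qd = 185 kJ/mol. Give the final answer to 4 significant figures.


Step 1: D = D0 * exp(-Qd/(R*T))
T = 1103.15 K
D = 1.7252e-04 * exp(-185e3 / (8.314 * 1103.15)) = 2.99703e-13 m^2/s
Step 2: L = 2*sqrt(D*t)
t = 41 h = 147600 s
L = 2*sqrt(2.99703e-13 * 147600) = 4.206e-04 m


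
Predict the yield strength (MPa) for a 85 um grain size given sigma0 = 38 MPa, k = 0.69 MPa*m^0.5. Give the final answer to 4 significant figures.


sigma_y = sigma0 + k / sqrt(d)
d = 85 um = 8.5e-05 m
sigma_y = 38 + 0.69 / sqrt(8.5e-05)
sigma_y = 112.8 MPa


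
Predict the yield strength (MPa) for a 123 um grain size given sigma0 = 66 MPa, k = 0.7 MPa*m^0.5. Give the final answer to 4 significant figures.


sigma_y = sigma0 + k / sqrt(d)
d = 123 um = 1.23e-04 m
sigma_y = 66 + 0.7 / sqrt(1.23e-04)
sigma_y = 129.1 MPa


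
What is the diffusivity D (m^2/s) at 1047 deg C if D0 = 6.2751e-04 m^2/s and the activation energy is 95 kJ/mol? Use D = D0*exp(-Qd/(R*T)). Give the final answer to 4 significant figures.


D = D0 * exp(-Qd / (R*T))
T = 1320.15 K
D = 6.2751e-04 * exp(-95e3 / (8.314 * 1320.15))
D = 1.093e-07 m^2/s


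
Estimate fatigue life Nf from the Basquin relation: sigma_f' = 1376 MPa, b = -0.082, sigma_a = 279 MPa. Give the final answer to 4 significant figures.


sigma_a = sigma_f' * (2*Nf)^b
2*Nf = (sigma_a / sigma_f')^(1/b)
2*Nf = (279 / 1376)^(1/-0.082)
2*Nf = 2.82744e+08
Nf = 1.414e+08 cycles


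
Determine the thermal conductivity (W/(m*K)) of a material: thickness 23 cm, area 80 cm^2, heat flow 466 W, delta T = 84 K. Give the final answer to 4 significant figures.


k = Q*L / (A*dT)
L = 0.23 m, A = 8e-03 m^2
k = 466 * 0.23 / (8e-03 * 84)
k = 159.5 W/(m*K)


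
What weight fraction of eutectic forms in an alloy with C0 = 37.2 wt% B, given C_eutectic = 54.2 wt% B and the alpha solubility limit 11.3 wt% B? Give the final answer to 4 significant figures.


f_primary = (C_e - C0) / (C_e - C_alpha_max)
f_primary = (54.2 - 37.2) / (54.2 - 11.3)
f_primary = 0.39627
f_eutectic = 1 - 0.39627 = 0.6037


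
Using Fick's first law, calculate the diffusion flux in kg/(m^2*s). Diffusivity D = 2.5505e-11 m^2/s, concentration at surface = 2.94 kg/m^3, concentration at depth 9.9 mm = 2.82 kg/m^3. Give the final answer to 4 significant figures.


J = -D * (dC/dx) = D * (C1 - C2) / dx
J = 2.5505e-11 * (2.94 - 2.82) / 9.9e-03
J = 3.092e-10 kg/(m^2*s)


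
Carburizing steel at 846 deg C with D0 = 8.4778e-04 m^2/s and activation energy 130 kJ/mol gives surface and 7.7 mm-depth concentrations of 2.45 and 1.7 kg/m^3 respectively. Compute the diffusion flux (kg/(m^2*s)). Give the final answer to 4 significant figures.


Step 1: D = D0 * exp(-Qd/(R*T))
T = 846 + 273.15 = 1119.15 K
D = 8.4778e-04 * exp(-130e3 / (8.314 * 1119.15)) = 7.25287e-10 m^2/s
Step 2: J = D * (C1 - C2) / dx
J = 7.25287e-10 * (2.45 - 1.7) / 7.7e-03
J = 7.064e-08 kg/(m^2*s)


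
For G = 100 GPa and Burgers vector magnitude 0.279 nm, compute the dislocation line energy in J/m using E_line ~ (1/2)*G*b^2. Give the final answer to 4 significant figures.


E = G*b^2/2
b = 0.279 nm = 2.79e-10 m
G = 100 GPa = 1e+11 Pa
E = 0.5 * 1e+11 * (2.79e-10)^2
E = 3.892e-09 J/m


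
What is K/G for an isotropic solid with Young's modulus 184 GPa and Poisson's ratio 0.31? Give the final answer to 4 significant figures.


G = E / (2*(1+nu))
G = 184 / (2*(1+0.31)) = 70.229 GPa
K = E / (3*(1-2*nu))
K = 184 / (3*(1-2*0.31)) = 161.404 GPa
K/G = 161.404 / 70.229 = 2.298


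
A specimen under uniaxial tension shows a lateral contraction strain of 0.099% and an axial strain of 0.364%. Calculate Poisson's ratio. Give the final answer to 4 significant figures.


nu = -epsilon_lat / epsilon_axial
Lateral strain is contraction (negative), so using magnitudes:
nu = 0.099 / 0.364
nu = 0.272


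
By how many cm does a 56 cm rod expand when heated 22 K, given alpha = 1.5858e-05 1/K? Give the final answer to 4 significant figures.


dL = L0 * alpha * dT
dL = 56 * 1.5858e-05 * 22
dL = 0.01954 cm


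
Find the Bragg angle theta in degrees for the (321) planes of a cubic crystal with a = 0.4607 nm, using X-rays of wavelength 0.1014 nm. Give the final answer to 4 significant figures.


d = a / sqrt(h^2+k^2+l^2)
d = 0.4607 / sqrt(14) = 0.123127 nm
lambda = 2*d*sin(theta)  =>  sin(theta) = lambda / (2*d)
sin(theta) = 0.1014 / (2 * 0.123127) = 0.411769
theta = 24.32 deg


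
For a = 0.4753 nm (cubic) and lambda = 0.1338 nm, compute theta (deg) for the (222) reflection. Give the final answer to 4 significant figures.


d = a / sqrt(h^2+k^2+l^2)
d = 0.4753 / sqrt(12) = 0.137207 nm
lambda = 2*d*sin(theta)  =>  sin(theta) = lambda / (2*d)
sin(theta) = 0.1338 / (2 * 0.137207) = 0.487583
theta = 29.18 deg


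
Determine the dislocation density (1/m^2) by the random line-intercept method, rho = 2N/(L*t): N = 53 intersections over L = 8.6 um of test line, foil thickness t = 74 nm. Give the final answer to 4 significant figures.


rho = 2N / (L * t)
L = 8.6 um = 8.6e-06 m, t = 74 nm = 7.4e-08 m
rho = 2 * 53 / (8.6e-06 * 7.4e-08)
rho = 1.666e+14 1/m^2


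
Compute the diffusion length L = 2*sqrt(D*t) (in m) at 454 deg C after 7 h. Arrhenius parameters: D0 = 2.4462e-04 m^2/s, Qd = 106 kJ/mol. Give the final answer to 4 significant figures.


Step 1: D = D0 * exp(-Qd/(R*T))
T = 727.15 K
D = 2.4462e-04 * exp(-106e3 / (8.314 * 727.15)) = 5.93927e-12 m^2/s
Step 2: L = 2*sqrt(D*t)
t = 7 h = 25200 s
L = 2*sqrt(5.93927e-12 * 25200) = 7.737e-04 m


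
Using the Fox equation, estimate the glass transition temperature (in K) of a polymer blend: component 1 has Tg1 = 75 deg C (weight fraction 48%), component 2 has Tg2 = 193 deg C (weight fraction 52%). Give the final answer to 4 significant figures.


1/Tg = w1/Tg1 + w2/Tg2 (in Kelvin)
Tg1 = 348.15 K, Tg2 = 466.15 K
1/Tg = 0.48/348.15 + 0.52/466.15
Tg = 400.9 K


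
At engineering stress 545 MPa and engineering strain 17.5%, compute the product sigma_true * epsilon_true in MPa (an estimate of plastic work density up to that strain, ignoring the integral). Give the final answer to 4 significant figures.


sigma_true = sigma_eng * (1 + epsilon_eng)
sigma_true = 545 * (1 + 0.175) = 640.375 MPa
epsilon_true = ln(1 + epsilon_eng)
epsilon_true = ln(1 + 0.175) = 0.161268
sigma_true * epsilon_true = 640.375 * 0.161268 = 103.3 MPa


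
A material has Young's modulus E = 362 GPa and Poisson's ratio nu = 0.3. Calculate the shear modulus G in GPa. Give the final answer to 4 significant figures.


G = E / (2*(1+nu))
G = 362 / (2*(1+0.3))
G = 139.2 GPa


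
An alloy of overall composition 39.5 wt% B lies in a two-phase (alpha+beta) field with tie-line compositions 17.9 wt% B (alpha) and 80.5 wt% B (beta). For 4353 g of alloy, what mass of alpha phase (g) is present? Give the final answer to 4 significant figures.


f_alpha = (C_beta - C0) / (C_beta - C_alpha)
f_alpha = (80.5 - 39.5) / (80.5 - 17.9) = 0.654952
m_alpha = f_alpha * m_total = 0.654952 * 4353 = 2851 g


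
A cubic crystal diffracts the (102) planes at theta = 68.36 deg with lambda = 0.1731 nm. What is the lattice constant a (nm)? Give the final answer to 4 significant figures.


d = lambda / (2*sin(theta))
d = 0.1731 / (2*sin(68.36 deg))
d = 0.0931126 nm
a = d * sqrt(h^2+k^2+l^2) = 0.0931126 * sqrt(5)
a = 0.2082 nm


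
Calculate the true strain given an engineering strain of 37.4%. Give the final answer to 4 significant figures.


epsilon_true = ln(1 + epsilon_eng)
epsilon_true = ln(1 + 0.374)
epsilon_true = 0.3177


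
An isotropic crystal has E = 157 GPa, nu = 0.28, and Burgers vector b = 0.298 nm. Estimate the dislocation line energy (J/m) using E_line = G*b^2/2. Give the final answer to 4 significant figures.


Step 1: G = E / (2*(1+nu))
G = 157 / (2*(1+0.28)) = 61.3281 GPa = 6.13281e+10 Pa
Step 2: E_line = G*b^2/2
b = 0.298 nm = 2.98e-10 m
E_line = 0.5 * 6.13281e+10 * (2.98e-10)^2 = 2.723e-09 J/m


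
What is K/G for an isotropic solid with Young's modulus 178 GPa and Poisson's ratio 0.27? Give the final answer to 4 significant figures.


G = E / (2*(1+nu))
G = 178 / (2*(1+0.27)) = 70.0787 GPa
K = E / (3*(1-2*nu))
K = 178 / (3*(1-2*0.27)) = 128.986 GPa
K/G = 128.986 / 70.0787 = 1.841


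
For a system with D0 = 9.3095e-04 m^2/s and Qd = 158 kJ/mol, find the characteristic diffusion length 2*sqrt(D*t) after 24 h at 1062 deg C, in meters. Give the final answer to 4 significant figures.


Step 1: D = D0 * exp(-Qd/(R*T))
T = 1335.15 K
D = 9.3095e-04 * exp(-158e3 / (8.314 * 1335.15)) = 6.12802e-10 m^2/s
Step 2: L = 2*sqrt(D*t)
t = 24 h = 86400 s
L = 2*sqrt(6.12802e-10 * 86400) = 0.01455 m


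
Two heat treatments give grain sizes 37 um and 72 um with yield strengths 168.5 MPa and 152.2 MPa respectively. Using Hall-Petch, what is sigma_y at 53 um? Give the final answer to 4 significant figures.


sigma_y = sigma0 + k / sqrt(d)
1/sqrt(d1) = 1/sqrt(3.7e-05) = 164.399;  1/sqrt(d2) = 117.851
k = (sigma1 - sigma2) / (1/sqrt(d1) - 1/sqrt(d2)) = (168.5 - 152.2) / (164.399 - 117.851) = 0.350177 MPa*m^0.5
sigma0 = sigma1 - k/sqrt(d1) = 168.5 - 0.350177*164.399 = 110.931 MPa
sigma_y(d3) = 110.931 + 0.350177 / sqrt(5.3e-05) = 159 MPa


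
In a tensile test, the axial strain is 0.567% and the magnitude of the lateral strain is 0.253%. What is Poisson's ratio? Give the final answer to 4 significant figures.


nu = -epsilon_lat / epsilon_axial
Lateral strain is contraction (negative), so using magnitudes:
nu = 0.253 / 0.567
nu = 0.4462


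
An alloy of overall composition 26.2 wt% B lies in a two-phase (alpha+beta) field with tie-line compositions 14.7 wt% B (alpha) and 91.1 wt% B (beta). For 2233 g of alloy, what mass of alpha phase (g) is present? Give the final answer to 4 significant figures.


f_alpha = (C_beta - C0) / (C_beta - C_alpha)
f_alpha = (91.1 - 26.2) / (91.1 - 14.7) = 0.849476
m_alpha = f_alpha * m_total = 0.849476 * 2233 = 1897 g


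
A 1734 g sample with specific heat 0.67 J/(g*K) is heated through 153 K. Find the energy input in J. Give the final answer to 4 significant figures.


Q = m * cp * dT
Q = 1734 * 0.67 * 153
Q = 177800 J


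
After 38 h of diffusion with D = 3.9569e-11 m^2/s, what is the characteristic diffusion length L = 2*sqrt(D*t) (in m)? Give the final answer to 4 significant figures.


t = 38 hr = 136800 s
Diffusion length = 2*sqrt(D*t)
= 2*sqrt(3.9569e-11 * 136800)
= 4.653e-03 m


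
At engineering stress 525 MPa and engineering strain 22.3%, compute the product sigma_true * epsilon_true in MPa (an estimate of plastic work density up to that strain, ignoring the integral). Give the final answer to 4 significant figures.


sigma_true = sigma_eng * (1 + epsilon_eng)
sigma_true = 525 * (1 + 0.223) = 642.075 MPa
epsilon_true = ln(1 + epsilon_eng)
epsilon_true = ln(1 + 0.223) = 0.201307
sigma_true * epsilon_true = 642.075 * 0.201307 = 129.3 MPa


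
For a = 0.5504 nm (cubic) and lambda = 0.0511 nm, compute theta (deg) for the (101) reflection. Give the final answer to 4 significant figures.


d = a / sqrt(h^2+k^2+l^2)
d = 0.5504 / sqrt(2) = 0.389192 nm
lambda = 2*d*sin(theta)  =>  sin(theta) = lambda / (2*d)
sin(theta) = 0.0511 / (2 * 0.389192) = 0.0656489
theta = 3.764 deg


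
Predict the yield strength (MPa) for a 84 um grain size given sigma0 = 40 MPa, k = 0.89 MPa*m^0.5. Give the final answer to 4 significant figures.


sigma_y = sigma0 + k / sqrt(d)
d = 84 um = 8.4e-05 m
sigma_y = 40 + 0.89 / sqrt(8.4e-05)
sigma_y = 137.1 MPa


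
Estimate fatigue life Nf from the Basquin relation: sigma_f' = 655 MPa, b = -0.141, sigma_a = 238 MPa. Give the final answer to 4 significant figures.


sigma_a = sigma_f' * (2*Nf)^b
2*Nf = (sigma_a / sigma_f')^(1/b)
2*Nf = (238 / 655)^(1/-0.141)
2*Nf = 1312.76
Nf = 656.4 cycles


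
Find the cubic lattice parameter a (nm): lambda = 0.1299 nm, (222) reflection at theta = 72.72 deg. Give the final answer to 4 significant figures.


d = lambda / (2*sin(theta))
d = 0.1299 / (2*sin(72.72 deg))
d = 0.0680201 nm
a = d * sqrt(h^2+k^2+l^2) = 0.0680201 * sqrt(12)
a = 0.2356 nm


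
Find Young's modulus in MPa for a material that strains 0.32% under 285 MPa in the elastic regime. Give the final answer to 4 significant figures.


E = sigma / epsilon
epsilon = 0.32% = 3.2e-03
E = 285 / 3.2e-03
E = 89060 MPa


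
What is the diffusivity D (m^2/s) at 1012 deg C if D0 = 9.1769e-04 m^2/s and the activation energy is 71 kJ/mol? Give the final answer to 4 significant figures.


D = D0 * exp(-Qd / (R*T))
T = 1285.15 K
D = 9.1769e-04 * exp(-71e3 / (8.314 * 1285.15))
D = 1.193e-06 m^2/s


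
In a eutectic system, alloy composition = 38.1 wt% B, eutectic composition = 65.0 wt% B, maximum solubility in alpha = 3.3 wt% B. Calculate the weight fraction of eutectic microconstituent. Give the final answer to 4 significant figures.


f_primary = (C_e - C0) / (C_e - C_alpha_max)
f_primary = (65.0 - 38.1) / (65.0 - 3.3)
f_primary = 0.435981
f_eutectic = 1 - 0.435981 = 0.564


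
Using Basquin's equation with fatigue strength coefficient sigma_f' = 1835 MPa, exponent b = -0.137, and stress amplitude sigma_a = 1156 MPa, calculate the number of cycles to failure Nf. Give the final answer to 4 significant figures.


sigma_a = sigma_f' * (2*Nf)^b
2*Nf = (sigma_a / sigma_f')^(1/b)
2*Nf = (1156 / 1835)^(1/-0.137)
2*Nf = 29.1611
Nf = 14.58 cycles


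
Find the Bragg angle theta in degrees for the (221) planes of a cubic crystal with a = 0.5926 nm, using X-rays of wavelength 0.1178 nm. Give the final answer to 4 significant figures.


d = a / sqrt(h^2+k^2+l^2)
d = 0.5926 / sqrt(9) = 0.197533 nm
lambda = 2*d*sin(theta)  =>  sin(theta) = lambda / (2*d)
sin(theta) = 0.1178 / (2 * 0.197533) = 0.298178
theta = 17.35 deg


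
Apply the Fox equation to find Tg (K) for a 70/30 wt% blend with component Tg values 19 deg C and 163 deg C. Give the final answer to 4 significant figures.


1/Tg = w1/Tg1 + w2/Tg2 (in Kelvin)
Tg1 = 292.15 K, Tg2 = 436.15 K
1/Tg = 0.7/292.15 + 0.3/436.15
Tg = 324.3 K


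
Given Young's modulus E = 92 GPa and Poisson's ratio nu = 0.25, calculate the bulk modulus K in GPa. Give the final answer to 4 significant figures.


K = E / (3*(1-2*nu))
K = 92 / (3*(1-2*0.25))
K = 61.33 GPa


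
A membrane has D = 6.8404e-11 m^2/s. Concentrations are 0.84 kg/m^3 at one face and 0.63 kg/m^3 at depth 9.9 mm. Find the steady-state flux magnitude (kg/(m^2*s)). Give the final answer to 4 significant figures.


J = -D * (dC/dx) = D * (C1 - C2) / dx
J = 6.8404e-11 * (0.84 - 0.63) / 9.9e-03
J = 1.451e-09 kg/(m^2*s)


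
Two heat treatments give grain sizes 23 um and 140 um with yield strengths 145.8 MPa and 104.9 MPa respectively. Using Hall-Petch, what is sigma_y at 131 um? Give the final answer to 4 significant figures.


sigma_y = sigma0 + k / sqrt(d)
1/sqrt(d1) = 1/sqrt(2.3e-05) = 208.514;  1/sqrt(d2) = 84.5154
k = (sigma1 - sigma2) / (1/sqrt(d1) - 1/sqrt(d2)) = (145.8 - 104.9) / (208.514 - 84.5154) = 0.329841 MPa*m^0.5
sigma0 = sigma1 - k/sqrt(d1) = 145.8 - 0.329841*208.514 = 77.0233 MPa
sigma_y(d3) = 77.0233 + 0.329841 / sqrt(1.31e-04) = 105.8 MPa


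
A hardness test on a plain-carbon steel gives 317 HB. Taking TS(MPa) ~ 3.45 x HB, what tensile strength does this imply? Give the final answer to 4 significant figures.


TS (MPa) = 3.45 * HB
TS = 3.45 * 317
TS = 1094 MPa


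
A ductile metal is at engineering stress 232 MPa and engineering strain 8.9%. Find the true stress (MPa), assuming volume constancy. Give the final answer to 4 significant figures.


sigma_true = sigma_eng * (1 + epsilon_eng)
sigma_true = 232 * (1 + 0.089)
sigma_true = 252.6 MPa


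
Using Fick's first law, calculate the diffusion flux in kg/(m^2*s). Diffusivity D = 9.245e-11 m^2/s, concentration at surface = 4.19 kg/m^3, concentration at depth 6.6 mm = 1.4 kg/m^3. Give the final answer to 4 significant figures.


J = -D * (dC/dx) = D * (C1 - C2) / dx
J = 9.245e-11 * (4.19 - 1.4) / 6.6e-03
J = 3.908e-08 kg/(m^2*s)


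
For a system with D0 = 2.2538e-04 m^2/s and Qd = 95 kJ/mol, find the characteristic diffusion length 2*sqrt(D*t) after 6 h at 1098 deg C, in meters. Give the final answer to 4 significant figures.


Step 1: D = D0 * exp(-Qd/(R*T))
T = 1371.15 K
D = 2.2538e-04 * exp(-95e3 / (8.314 * 1371.15)) = 5.41642e-08 m^2/s
Step 2: L = 2*sqrt(D*t)
t = 6 h = 21600 s
L = 2*sqrt(5.41642e-08 * 21600) = 0.06841 m


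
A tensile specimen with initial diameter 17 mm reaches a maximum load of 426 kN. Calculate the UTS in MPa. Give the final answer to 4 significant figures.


A0 = pi*(d/2)^2 = pi*(17/2)^2 = 226.98 mm^2
UTS = F_max / A0 = 426*1000 / 226.98
UTS = 1877 MPa


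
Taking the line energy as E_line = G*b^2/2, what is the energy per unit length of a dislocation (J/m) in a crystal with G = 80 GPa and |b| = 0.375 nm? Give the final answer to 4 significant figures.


E = G*b^2/2
b = 0.375 nm = 3.75e-10 m
G = 80 GPa = 8e+10 Pa
E = 0.5 * 8e+10 * (3.75e-10)^2
E = 5.625e-09 J/m


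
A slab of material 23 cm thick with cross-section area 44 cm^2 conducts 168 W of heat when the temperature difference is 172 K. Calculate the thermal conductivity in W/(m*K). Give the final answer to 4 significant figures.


k = Q*L / (A*dT)
L = 0.23 m, A = 4.4e-03 m^2
k = 168 * 0.23 / (4.4e-03 * 172)
k = 51.06 W/(m*K)


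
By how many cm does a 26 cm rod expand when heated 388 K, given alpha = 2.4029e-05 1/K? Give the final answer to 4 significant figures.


dL = L0 * alpha * dT
dL = 26 * 2.4029e-05 * 388
dL = 0.2424 cm


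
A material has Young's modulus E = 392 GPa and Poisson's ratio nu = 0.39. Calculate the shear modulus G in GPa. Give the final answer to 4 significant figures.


G = E / (2*(1+nu))
G = 392 / (2*(1+0.39))
G = 141 GPa


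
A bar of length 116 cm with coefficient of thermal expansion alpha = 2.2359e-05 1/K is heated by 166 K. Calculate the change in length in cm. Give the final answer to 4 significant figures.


dL = L0 * alpha * dT
dL = 116 * 2.2359e-05 * 166
dL = 0.4305 cm


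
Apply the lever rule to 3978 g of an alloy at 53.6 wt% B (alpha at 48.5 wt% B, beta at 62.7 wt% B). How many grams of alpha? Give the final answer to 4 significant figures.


f_alpha = (C_beta - C0) / (C_beta - C_alpha)
f_alpha = (62.7 - 53.6) / (62.7 - 48.5) = 0.640845
m_alpha = f_alpha * m_total = 0.640845 * 3978 = 2549 g


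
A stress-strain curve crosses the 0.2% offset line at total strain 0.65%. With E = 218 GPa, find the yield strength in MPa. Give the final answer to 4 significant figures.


Offset strain = 0.002
Elastic strain at yield = total_strain - offset = 6.5e-03 - 0.002 = 4.5e-03
sigma_y = E * elastic_strain = 218000 * 4.5e-03
sigma_y = 981 MPa


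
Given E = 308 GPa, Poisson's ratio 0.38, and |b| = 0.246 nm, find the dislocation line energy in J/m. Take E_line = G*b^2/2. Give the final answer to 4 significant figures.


Step 1: G = E / (2*(1+nu))
G = 308 / (2*(1+0.38)) = 111.594 GPa = 1.11594e+11 Pa
Step 2: E_line = G*b^2/2
b = 0.246 nm = 2.46e-10 m
E_line = 0.5 * 1.11594e+11 * (2.46e-10)^2 = 3.377e-09 J/m


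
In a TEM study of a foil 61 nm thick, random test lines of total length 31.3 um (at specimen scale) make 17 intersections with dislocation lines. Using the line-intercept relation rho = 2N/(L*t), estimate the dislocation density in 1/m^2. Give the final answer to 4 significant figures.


rho = 2N / (L * t)
L = 31.3 um = 3.13e-05 m, t = 61 nm = 6.1e-08 m
rho = 2 * 17 / (3.13e-05 * 6.1e-08)
rho = 1.781e+13 1/m^2


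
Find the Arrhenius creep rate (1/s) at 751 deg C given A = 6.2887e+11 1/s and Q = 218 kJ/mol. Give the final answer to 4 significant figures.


rate = A * exp(-Q / (R*T))
T = 751 + 273.15 = 1024.15 K
rate = 6.2887e+11 * exp(-218e3 / (8.314 * 1024.15))
rate = 4.781 1/s


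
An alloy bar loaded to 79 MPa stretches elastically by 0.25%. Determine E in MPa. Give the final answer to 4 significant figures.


E = sigma / epsilon
epsilon = 0.25% = 2.5e-03
E = 79 / 2.5e-03
E = 31600 MPa


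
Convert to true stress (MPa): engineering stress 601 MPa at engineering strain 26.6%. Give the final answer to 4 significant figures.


sigma_true = sigma_eng * (1 + epsilon_eng)
sigma_true = 601 * (1 + 0.266)
sigma_true = 760.9 MPa


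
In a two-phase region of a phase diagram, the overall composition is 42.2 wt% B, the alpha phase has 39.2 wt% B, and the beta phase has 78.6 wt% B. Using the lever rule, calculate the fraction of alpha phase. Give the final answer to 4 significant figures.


f_alpha = (C_beta - C0) / (C_beta - C_alpha)
f_alpha = (78.6 - 42.2) / (78.6 - 39.2)
f_alpha = 0.9239


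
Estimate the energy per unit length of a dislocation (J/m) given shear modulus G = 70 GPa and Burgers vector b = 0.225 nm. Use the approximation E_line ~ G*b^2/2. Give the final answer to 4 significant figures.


E = G*b^2/2
b = 0.225 nm = 2.25e-10 m
G = 70 GPa = 7e+10 Pa
E = 0.5 * 7e+10 * (2.25e-10)^2
E = 1.772e-09 J/m


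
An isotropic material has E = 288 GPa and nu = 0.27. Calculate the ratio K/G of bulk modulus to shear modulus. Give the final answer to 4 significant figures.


G = E / (2*(1+nu))
G = 288 / (2*(1+0.27)) = 113.386 GPa
K = E / (3*(1-2*nu))
K = 288 / (3*(1-2*0.27)) = 208.696 GPa
K/G = 208.696 / 113.386 = 1.841


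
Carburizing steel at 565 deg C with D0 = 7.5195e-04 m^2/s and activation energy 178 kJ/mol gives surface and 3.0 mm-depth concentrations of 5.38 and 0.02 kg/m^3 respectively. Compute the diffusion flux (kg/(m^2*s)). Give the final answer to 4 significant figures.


Step 1: D = D0 * exp(-Qd/(R*T))
T = 565 + 273.15 = 838.15 K
D = 7.5195e-04 * exp(-178e3 / (8.314 * 838.15)) = 6.06161e-15 m^2/s
Step 2: J = D * (C1 - C2) / dx
J = 6.06161e-15 * (5.38 - 0.02) / 3e-03
J = 1.083e-11 kg/(m^2*s)


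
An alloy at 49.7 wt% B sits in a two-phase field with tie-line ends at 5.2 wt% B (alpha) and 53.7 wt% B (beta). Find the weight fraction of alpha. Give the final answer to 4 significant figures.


f_alpha = (C_beta - C0) / (C_beta - C_alpha)
f_alpha = (53.7 - 49.7) / (53.7 - 5.2)
f_alpha = 0.08247


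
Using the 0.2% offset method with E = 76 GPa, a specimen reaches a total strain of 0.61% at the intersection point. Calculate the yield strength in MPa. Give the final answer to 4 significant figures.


Offset strain = 0.002
Elastic strain at yield = total_strain - offset = 6.1e-03 - 0.002 = 4.1e-03
sigma_y = E * elastic_strain = 76000 * 4.1e-03
sigma_y = 311.6 MPa


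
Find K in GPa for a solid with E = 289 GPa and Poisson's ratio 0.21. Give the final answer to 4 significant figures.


K = E / (3*(1-2*nu))
K = 289 / (3*(1-2*0.21))
K = 166.1 GPa


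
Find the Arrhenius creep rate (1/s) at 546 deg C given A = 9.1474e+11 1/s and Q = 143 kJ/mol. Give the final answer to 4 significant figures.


rate = A * exp(-Q / (R*T))
T = 546 + 273.15 = 819.15 K
rate = 9.1474e+11 * exp(-143e3 / (8.314 * 819.15))
rate = 695.5 1/s


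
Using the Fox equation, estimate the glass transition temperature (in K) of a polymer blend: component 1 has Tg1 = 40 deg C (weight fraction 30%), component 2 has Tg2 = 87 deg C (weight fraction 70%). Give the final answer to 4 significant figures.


1/Tg = w1/Tg1 + w2/Tg2 (in Kelvin)
Tg1 = 313.15 K, Tg2 = 360.15 K
1/Tg = 0.3/313.15 + 0.7/360.15
Tg = 344.6 K


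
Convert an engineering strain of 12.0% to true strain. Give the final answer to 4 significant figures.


epsilon_true = ln(1 + epsilon_eng)
epsilon_true = ln(1 + 0.12)
epsilon_true = 0.1133


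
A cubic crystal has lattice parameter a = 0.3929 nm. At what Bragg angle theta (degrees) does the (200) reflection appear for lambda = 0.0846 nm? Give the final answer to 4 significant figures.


d = a / sqrt(h^2+k^2+l^2)
d = 0.3929 / sqrt(4) = 0.19645 nm
lambda = 2*d*sin(theta)  =>  sin(theta) = lambda / (2*d)
sin(theta) = 0.0846 / (2 * 0.19645) = 0.215322
theta = 12.43 deg


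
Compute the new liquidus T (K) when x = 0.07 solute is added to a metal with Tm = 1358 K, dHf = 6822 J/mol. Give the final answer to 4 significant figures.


dT = R*Tm^2*x / dHf
dT = 8.314 * 1358^2 * 0.07 / 6822
dT = 157.324 K
T_new = 1358 - 157.324 = 1201 K


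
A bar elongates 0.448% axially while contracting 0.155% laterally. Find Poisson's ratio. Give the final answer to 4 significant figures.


nu = -epsilon_lat / epsilon_axial
Lateral strain is contraction (negative), so using magnitudes:
nu = 0.155 / 0.448
nu = 0.346


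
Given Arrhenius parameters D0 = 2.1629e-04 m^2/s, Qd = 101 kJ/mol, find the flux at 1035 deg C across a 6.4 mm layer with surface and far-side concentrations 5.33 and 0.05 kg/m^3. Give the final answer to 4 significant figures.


Step 1: D = D0 * exp(-Qd/(R*T))
T = 1035 + 273.15 = 1308.15 K
D = 2.1629e-04 * exp(-101e3 / (8.314 * 1308.15)) = 2.00422e-08 m^2/s
Step 2: J = D * (C1 - C2) / dx
J = 2.00422e-08 * (5.33 - 0.05) / 6.4e-03
J = 1.653e-05 kg/(m^2*s)


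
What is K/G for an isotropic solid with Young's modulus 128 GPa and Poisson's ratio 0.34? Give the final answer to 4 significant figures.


G = E / (2*(1+nu))
G = 128 / (2*(1+0.34)) = 47.7612 GPa
K = E / (3*(1-2*nu))
K = 128 / (3*(1-2*0.34)) = 133.333 GPa
K/G = 133.333 / 47.7612 = 2.792


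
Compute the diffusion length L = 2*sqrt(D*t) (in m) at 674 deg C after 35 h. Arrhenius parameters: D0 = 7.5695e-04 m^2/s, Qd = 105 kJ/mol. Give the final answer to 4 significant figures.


Step 1: D = D0 * exp(-Qd/(R*T))
T = 947.15 K
D = 7.5695e-04 * exp(-105e3 / (8.314 * 947.15)) = 1.22513e-09 m^2/s
Step 2: L = 2*sqrt(D*t)
t = 35 h = 126000 s
L = 2*sqrt(1.22513e-09 * 126000) = 0.02485 m


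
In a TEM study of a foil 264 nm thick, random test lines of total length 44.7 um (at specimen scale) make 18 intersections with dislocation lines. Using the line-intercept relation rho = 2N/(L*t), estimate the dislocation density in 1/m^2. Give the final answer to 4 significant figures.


rho = 2N / (L * t)
L = 44.7 um = 4.47e-05 m, t = 264 nm = 2.64e-07 m
rho = 2 * 18 / (4.47e-05 * 2.64e-07)
rho = 3.051e+12 1/m^2


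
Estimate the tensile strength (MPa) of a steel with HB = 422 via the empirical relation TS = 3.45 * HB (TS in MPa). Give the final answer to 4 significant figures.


TS (MPa) = 3.45 * HB
TS = 3.45 * 422
TS = 1456 MPa


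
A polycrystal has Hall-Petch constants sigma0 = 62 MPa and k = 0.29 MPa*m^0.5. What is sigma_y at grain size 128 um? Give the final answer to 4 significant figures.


sigma_y = sigma0 + k / sqrt(d)
d = 128 um = 1.28e-04 m
sigma_y = 62 + 0.29 / sqrt(1.28e-04)
sigma_y = 87.63 MPa


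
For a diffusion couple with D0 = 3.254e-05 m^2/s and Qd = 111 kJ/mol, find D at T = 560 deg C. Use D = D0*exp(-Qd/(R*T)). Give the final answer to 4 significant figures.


D = D0 * exp(-Qd / (R*T))
T = 833.15 K
D = 3.254e-05 * exp(-111e3 / (8.314 * 833.15))
D = 3.573e-12 m^2/s


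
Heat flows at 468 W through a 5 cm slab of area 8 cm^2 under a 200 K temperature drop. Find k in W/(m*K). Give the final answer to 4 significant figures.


k = Q*L / (A*dT)
L = 0.05 m, A = 8e-04 m^2
k = 468 * 0.05 / (8e-04 * 200)
k = 146.3 W/(m*K)


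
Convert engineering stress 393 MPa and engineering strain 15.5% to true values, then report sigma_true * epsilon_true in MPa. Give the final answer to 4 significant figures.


sigma_true = sigma_eng * (1 + epsilon_eng)
sigma_true = 393 * (1 + 0.155) = 453.915 MPa
epsilon_true = ln(1 + epsilon_eng)
epsilon_true = ln(1 + 0.155) = 0.1441
sigma_true * epsilon_true = 453.915 * 0.1441 = 65.41 MPa


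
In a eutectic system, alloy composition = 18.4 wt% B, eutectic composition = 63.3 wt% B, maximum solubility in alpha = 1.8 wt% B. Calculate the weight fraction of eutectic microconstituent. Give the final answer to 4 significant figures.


f_primary = (C_e - C0) / (C_e - C_alpha_max)
f_primary = (63.3 - 18.4) / (63.3 - 1.8)
f_primary = 0.730081
f_eutectic = 1 - 0.730081 = 0.2699


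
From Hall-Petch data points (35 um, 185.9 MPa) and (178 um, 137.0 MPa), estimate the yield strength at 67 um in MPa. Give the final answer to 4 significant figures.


sigma_y = sigma0 + k / sqrt(d)
1/sqrt(d1) = 1/sqrt(3.5e-05) = 169.031;  1/sqrt(d2) = 74.9532
k = (sigma1 - sigma2) / (1/sqrt(d1) - 1/sqrt(d2)) = (185.9 - 137.0) / (169.031 - 74.9532) = 0.519783 MPa*m^0.5
sigma0 = sigma1 - k/sqrt(d1) = 185.9 - 0.519783*169.031 = 98.0406 MPa
sigma_y(d3) = 98.0406 + 0.519783 / sqrt(6.7e-05) = 161.5 MPa


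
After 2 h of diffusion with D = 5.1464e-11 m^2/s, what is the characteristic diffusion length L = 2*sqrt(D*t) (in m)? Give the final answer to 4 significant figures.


t = 2 hr = 7200 s
Diffusion length = 2*sqrt(D*t)
= 2*sqrt(5.1464e-11 * 7200)
= 1.217e-03 m


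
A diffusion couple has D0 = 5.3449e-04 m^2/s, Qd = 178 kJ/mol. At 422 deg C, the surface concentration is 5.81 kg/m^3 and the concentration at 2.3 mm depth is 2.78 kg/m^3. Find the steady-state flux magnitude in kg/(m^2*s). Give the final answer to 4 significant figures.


Step 1: D = D0 * exp(-Qd/(R*T))
T = 422 + 273.15 = 695.15 K
D = 5.3449e-04 * exp(-178e3 / (8.314 * 695.15)) = 2.25042e-17 m^2/s
Step 2: J = D * (C1 - C2) / dx
J = 2.25042e-17 * (5.81 - 2.78) / 2.3e-03
J = 2.965e-14 kg/(m^2*s)
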